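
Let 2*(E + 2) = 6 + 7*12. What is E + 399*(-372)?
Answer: -148385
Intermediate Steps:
E = 43 (E = -2 + (6 + 7*12)/2 = -2 + (6 + 84)/2 = -2 + (½)*90 = -2 + 45 = 43)
E + 399*(-372) = 43 + 399*(-372) = 43 - 148428 = -148385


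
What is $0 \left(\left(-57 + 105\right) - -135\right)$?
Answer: $0$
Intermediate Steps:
$0 \left(\left(-57 + 105\right) - -135\right) = 0 \left(48 + 135\right) = 0 \cdot 183 = 0$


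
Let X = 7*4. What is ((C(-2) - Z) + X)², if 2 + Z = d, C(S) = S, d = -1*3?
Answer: 961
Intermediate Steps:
d = -3
Z = -5 (Z = -2 - 3 = -5)
X = 28
((C(-2) - Z) + X)² = ((-2 - 1*(-5)) + 28)² = ((-2 + 5) + 28)² = (3 + 28)² = 31² = 961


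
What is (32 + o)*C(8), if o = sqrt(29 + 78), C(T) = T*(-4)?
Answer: -1024 - 32*sqrt(107) ≈ -1355.0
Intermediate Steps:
C(T) = -4*T
o = sqrt(107) ≈ 10.344
(32 + o)*C(8) = (32 + sqrt(107))*(-4*8) = (32 + sqrt(107))*(-32) = -1024 - 32*sqrt(107)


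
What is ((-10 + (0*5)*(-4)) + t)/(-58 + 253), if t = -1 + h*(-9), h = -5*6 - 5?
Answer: 304/195 ≈ 1.5590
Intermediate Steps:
h = -35 (h = -30 - 5 = -35)
t = 314 (t = -1 - 35*(-9) = -1 + 315 = 314)
((-10 + (0*5)*(-4)) + t)/(-58 + 253) = ((-10 + (0*5)*(-4)) + 314)/(-58 + 253) = ((-10 + 0*(-4)) + 314)/195 = ((-10 + 0) + 314)*(1/195) = (-10 + 314)*(1/195) = 304*(1/195) = 304/195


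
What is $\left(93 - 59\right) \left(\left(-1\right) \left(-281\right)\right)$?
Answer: $9554$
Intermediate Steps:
$\left(93 - 59\right) \left(\left(-1\right) \left(-281\right)\right) = 34 \cdot 281 = 9554$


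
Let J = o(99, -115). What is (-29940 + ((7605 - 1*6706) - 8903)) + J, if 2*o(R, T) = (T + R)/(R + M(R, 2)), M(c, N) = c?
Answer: -3756460/99 ≈ -37944.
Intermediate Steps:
o(R, T) = (R + T)/(4*R) (o(R, T) = ((T + R)/(R + R))/2 = ((R + T)/((2*R)))/2 = ((R + T)*(1/(2*R)))/2 = ((R + T)/(2*R))/2 = (R + T)/(4*R))
J = -4/99 (J = (1/4)*(99 - 115)/99 = (1/4)*(1/99)*(-16) = -4/99 ≈ -0.040404)
(-29940 + ((7605 - 1*6706) - 8903)) + J = (-29940 + ((7605 - 1*6706) - 8903)) - 4/99 = (-29940 + ((7605 - 6706) - 8903)) - 4/99 = (-29940 + (899 - 8903)) - 4/99 = (-29940 - 8004) - 4/99 = -37944 - 4/99 = -3756460/99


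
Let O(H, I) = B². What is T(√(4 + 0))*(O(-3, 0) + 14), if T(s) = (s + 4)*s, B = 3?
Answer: 276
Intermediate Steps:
O(H, I) = 9 (O(H, I) = 3² = 9)
T(s) = s*(4 + s) (T(s) = (4 + s)*s = s*(4 + s))
T(√(4 + 0))*(O(-3, 0) + 14) = (√(4 + 0)*(4 + √(4 + 0)))*(9 + 14) = (√4*(4 + √4))*23 = (2*(4 + 2))*23 = (2*6)*23 = 12*23 = 276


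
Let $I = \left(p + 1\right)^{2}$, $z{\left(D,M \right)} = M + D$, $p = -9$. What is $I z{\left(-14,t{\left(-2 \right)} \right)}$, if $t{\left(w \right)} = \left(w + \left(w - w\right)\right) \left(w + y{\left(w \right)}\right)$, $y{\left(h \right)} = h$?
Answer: $-384$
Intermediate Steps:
$t{\left(w \right)} = 2 w^{2}$ ($t{\left(w \right)} = \left(w + \left(w - w\right)\right) \left(w + w\right) = \left(w + 0\right) 2 w = w 2 w = 2 w^{2}$)
$z{\left(D,M \right)} = D + M$
$I = 64$ ($I = \left(-9 + 1\right)^{2} = \left(-8\right)^{2} = 64$)
$I z{\left(-14,t{\left(-2 \right)} \right)} = 64 \left(-14 + 2 \left(-2\right)^{2}\right) = 64 \left(-14 + 2 \cdot 4\right) = 64 \left(-14 + 8\right) = 64 \left(-6\right) = -384$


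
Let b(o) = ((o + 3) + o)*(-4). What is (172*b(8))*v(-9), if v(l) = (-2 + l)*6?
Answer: 862752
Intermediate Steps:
v(l) = -12 + 6*l
b(o) = -12 - 8*o (b(o) = ((3 + o) + o)*(-4) = (3 + 2*o)*(-4) = -12 - 8*o)
(172*b(8))*v(-9) = (172*(-12 - 8*8))*(-12 + 6*(-9)) = (172*(-12 - 64))*(-12 - 54) = (172*(-76))*(-66) = -13072*(-66) = 862752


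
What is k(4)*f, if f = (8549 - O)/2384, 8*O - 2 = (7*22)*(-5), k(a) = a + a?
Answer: 8645/298 ≈ 29.010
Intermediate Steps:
k(a) = 2*a
O = -96 (O = 1/4 + ((7*22)*(-5))/8 = 1/4 + (154*(-5))/8 = 1/4 + (1/8)*(-770) = 1/4 - 385/4 = -96)
f = 8645/2384 (f = (8549 - 1*(-96))/2384 = (8549 + 96)*(1/2384) = 8645*(1/2384) = 8645/2384 ≈ 3.6263)
k(4)*f = (2*4)*(8645/2384) = 8*(8645/2384) = 8645/298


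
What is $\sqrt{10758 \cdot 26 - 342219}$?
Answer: $i \sqrt{62511} \approx 250.02 i$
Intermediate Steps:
$\sqrt{10758 \cdot 26 - 342219} = \sqrt{279708 - 342219} = \sqrt{-62511} = i \sqrt{62511}$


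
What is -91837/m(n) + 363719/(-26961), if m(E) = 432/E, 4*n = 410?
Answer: -169299270467/7764768 ≈ -21804.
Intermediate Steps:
n = 205/2 (n = (1/4)*410 = 205/2 ≈ 102.50)
-91837/m(n) + 363719/(-26961) = -91837/(432/(205/2)) + 363719/(-26961) = -91837/(432*(2/205)) + 363719*(-1/26961) = -91837/864/205 - 363719/26961 = -91837*205/864 - 363719/26961 = -18826585/864 - 363719/26961 = -169299270467/7764768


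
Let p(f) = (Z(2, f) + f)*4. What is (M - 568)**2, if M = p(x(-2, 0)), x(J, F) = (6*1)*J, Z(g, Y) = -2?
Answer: 389376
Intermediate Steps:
x(J, F) = 6*J
p(f) = -8 + 4*f (p(f) = (-2 + f)*4 = -8 + 4*f)
M = -56 (M = -8 + 4*(6*(-2)) = -8 + 4*(-12) = -8 - 48 = -56)
(M - 568)**2 = (-56 - 568)**2 = (-624)**2 = 389376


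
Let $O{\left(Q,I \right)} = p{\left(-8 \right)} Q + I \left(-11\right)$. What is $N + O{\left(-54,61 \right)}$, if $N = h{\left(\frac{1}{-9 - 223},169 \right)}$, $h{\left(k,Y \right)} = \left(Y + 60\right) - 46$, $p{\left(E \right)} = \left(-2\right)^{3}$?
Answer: $-56$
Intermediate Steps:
$p{\left(E \right)} = -8$
$h{\left(k,Y \right)} = 14 + Y$ ($h{\left(k,Y \right)} = \left(60 + Y\right) - 46 = 14 + Y$)
$N = 183$ ($N = 14 + 169 = 183$)
$O{\left(Q,I \right)} = - 11 I - 8 Q$ ($O{\left(Q,I \right)} = - 8 Q + I \left(-11\right) = - 8 Q - 11 I = - 11 I - 8 Q$)
$N + O{\left(-54,61 \right)} = 183 - 239 = -56$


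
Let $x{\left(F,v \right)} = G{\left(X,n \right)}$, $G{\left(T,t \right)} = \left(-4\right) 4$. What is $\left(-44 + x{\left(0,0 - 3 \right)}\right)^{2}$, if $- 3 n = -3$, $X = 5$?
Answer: $3600$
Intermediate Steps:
$n = 1$ ($n = \left(- \frac{1}{3}\right) \left(-3\right) = 1$)
$G{\left(T,t \right)} = -16$
$x{\left(F,v \right)} = -16$
$\left(-44 + x{\left(0,0 - 3 \right)}\right)^{2} = \left(-44 - 16\right)^{2} = \left(-60\right)^{2} = 3600$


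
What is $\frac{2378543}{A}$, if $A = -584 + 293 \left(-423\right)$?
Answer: $- \frac{2378543}{124523} \approx -19.101$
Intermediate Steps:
$A = -124523$ ($A = -584 - 123939 = -124523$)
$\frac{2378543}{A} = \frac{2378543}{-124523} = 2378543 \left(- \frac{1}{124523}\right) = - \frac{2378543}{124523}$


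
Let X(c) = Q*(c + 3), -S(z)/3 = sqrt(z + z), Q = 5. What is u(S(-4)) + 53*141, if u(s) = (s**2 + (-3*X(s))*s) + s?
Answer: 8481 + 264*I*sqrt(2) ≈ 8481.0 + 373.35*I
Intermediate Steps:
S(z) = -3*sqrt(2)*sqrt(z) (S(z) = -3*sqrt(z + z) = -3*sqrt(2)*sqrt(z))
X(c) = 15 + 5*c (X(c) = 5*(c + 3) = 5*(3 + c) = 15 + 5*c)
u(s) = s + s**2 + s*(-45 - 15*s) (u(s) = (s**2 + (-3*(15 + 5*s))*s) + s = (s**2 + (-45 - 15*s)*s) + s = (s**2 + s*(-45 - 15*s)) + s = s + s**2 + s*(-45 - 15*s))
u(S(-4)) + 53*141 = 2*(-3*sqrt(2)*sqrt(-4))*(-22 - (-21)*sqrt(2)*sqrt(-4)) + 53*141 = 2*(-3*sqrt(2)*2*I)*(-22 - (-21)*sqrt(2)*2*I) + 7473 = 2*(-6*I*sqrt(2))*(-22 - (-42)*I*sqrt(2)) + 7473 = 2*(-6*I*sqrt(2))*(-22 + 42*I*sqrt(2)) + 7473 = -12*I*sqrt(2)*(-22 + 42*I*sqrt(2)) + 7473 = 7473 - 12*I*sqrt(2)*(-22 + 42*I*sqrt(2))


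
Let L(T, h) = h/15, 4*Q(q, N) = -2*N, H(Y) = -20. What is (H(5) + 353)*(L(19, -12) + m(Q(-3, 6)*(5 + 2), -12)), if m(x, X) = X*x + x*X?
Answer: 837828/5 ≈ 1.6757e+5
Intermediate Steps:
Q(q, N) = -N/2 (Q(q, N) = (-2*N)/4 = -N/2)
L(T, h) = h/15 (L(T, h) = h*(1/15) = h/15)
m(x, X) = 2*X*x (m(x, X) = X*x + X*x = 2*X*x)
(H(5) + 353)*(L(19, -12) + m(Q(-3, 6)*(5 + 2), -12)) = (-20 + 353)*((1/15)*(-12) + 2*(-12)*((-½*6)*(5 + 2))) = 333*(-⅘ + 2*(-12)*(-3*7)) = 333*(-⅘ + 2*(-12)*(-21)) = 333*(-⅘ + 504) = 333*(2516/5) = 837828/5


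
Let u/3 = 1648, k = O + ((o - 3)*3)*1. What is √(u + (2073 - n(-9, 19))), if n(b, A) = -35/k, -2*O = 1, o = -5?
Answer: √343763/7 ≈ 83.759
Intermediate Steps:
O = -½ (O = -½*1 = -½ ≈ -0.50000)
k = -49/2 (k = -½ + ((-5 - 3)*3)*1 = -½ - 8*3*1 = -½ - 24*1 = -½ - 24 = -49/2 ≈ -24.500)
u = 4944 (u = 3*1648 = 4944)
n(b, A) = 10/7 (n(b, A) = -35/(-49/2) = -35*(-2/49) = 10/7)
√(u + (2073 - n(-9, 19))) = √(4944 + (2073 - 1*10/7)) = √(4944 + (2073 - 10/7)) = √(4944 + 14501/7) = √(49109/7) = √343763/7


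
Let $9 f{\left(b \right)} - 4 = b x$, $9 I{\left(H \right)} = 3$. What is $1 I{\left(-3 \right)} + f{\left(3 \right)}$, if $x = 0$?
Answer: $\frac{7}{9} \approx 0.77778$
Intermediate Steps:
$I{\left(H \right)} = \frac{1}{3}$ ($I{\left(H \right)} = \frac{1}{9} \cdot 3 = \frac{1}{3}$)
$f{\left(b \right)} = \frac{4}{9}$ ($f{\left(b \right)} = \frac{4}{9} + \frac{b 0}{9} = \frac{4}{9} + \frac{1}{9} \cdot 0 = \frac{4}{9} + 0 = \frac{4}{9}$)
$1 I{\left(-3 \right)} + f{\left(3 \right)} = 1 \cdot \frac{1}{3} + \frac{4}{9} = \frac{1}{3} + \frac{4}{9} = \frac{7}{9}$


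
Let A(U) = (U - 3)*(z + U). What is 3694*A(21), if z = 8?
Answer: 1928268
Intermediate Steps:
A(U) = (-3 + U)*(8 + U) (A(U) = (U - 3)*(8 + U) = (-3 + U)*(8 + U))
3694*A(21) = 3694*(-24 + 21² + 5*21) = 3694*(-24 + 441 + 105) = 3694*522 = 1928268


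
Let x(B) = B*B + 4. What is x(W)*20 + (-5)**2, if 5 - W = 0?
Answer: 605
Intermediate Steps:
W = 5 (W = 5 - 1*0 = 5 + 0 = 5)
x(B) = 4 + B**2 (x(B) = B**2 + 4 = 4 + B**2)
x(W)*20 + (-5)**2 = (4 + 5**2)*20 + (-5)**2 = (4 + 25)*20 + 25 = 29*20 + 25 = 580 + 25 = 605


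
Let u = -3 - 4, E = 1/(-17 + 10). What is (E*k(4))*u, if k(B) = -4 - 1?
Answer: -5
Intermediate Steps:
E = -⅐ (E = 1/(-7) = -⅐ ≈ -0.14286)
u = -7
k(B) = -5
(E*k(4))*u = -⅐*(-5)*(-7) = (5/7)*(-7) = -5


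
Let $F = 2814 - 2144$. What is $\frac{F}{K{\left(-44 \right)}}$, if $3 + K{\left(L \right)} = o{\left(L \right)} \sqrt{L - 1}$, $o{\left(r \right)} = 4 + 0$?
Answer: $- \frac{670}{243} - \frac{2680 i \sqrt{5}}{243} \approx -2.7572 - 24.661 i$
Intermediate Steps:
$o{\left(r \right)} = 4$
$F = 670$ ($F = 2814 - 2144 = 670$)
$K{\left(L \right)} = -3 + 4 \sqrt{-1 + L}$ ($K{\left(L \right)} = -3 + 4 \sqrt{L - 1} = -3 + 4 \sqrt{-1 + L}$)
$\frac{F}{K{\left(-44 \right)}} = \frac{670}{-3 + 4 \sqrt{-1 - 44}} = \frac{670}{-3 + 4 \sqrt{-45}} = \frac{670}{-3 + 4 \cdot 3 i \sqrt{5}} = \frac{670}{-3 + 12 i \sqrt{5}}$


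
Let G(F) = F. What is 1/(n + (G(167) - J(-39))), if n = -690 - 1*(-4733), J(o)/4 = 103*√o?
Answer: 2105/12172058 + 103*I*√39/6086029 ≈ 0.00017294 + 0.00010569*I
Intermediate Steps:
J(o) = 412*√o (J(o) = 4*(103*√o) = 412*√o)
n = 4043 (n = -690 + 4733 = 4043)
1/(n + (G(167) - J(-39))) = 1/(4043 + (167 - 412*√(-39))) = 1/(4043 + (167 - 412*I*√39)) = 1/(4210 - 412*I*√39)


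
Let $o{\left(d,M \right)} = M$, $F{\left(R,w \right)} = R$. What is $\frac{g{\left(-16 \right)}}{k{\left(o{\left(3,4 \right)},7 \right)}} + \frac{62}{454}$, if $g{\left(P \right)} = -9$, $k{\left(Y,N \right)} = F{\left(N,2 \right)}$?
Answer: $- \frac{1826}{1589} \approx -1.1492$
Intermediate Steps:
$k{\left(Y,N \right)} = N$
$\frac{g{\left(-16 \right)}}{k{\left(o{\left(3,4 \right)},7 \right)}} + \frac{62}{454} = - \frac{9}{7} + \frac{62}{454} = \left(-9\right) \frac{1}{7} + 62 \cdot \frac{1}{454} = - \frac{9}{7} + \frac{31}{227} = - \frac{1826}{1589}$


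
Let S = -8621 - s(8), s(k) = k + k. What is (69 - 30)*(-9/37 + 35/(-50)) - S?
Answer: 3182079/370 ≈ 8600.2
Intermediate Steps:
s(k) = 2*k
S = -8637 (S = -8621 - 2*8 = -8621 - 1*16 = -8621 - 16 = -8637)
(69 - 30)*(-9/37 + 35/(-50)) - S = (69 - 30)*(-9/37 + 35/(-50)) - 1*(-8637) = 39*(-9*1/37 + 35*(-1/50)) + 8637 = 39*(-9/37 - 7/10) + 8637 = 39*(-349/370) + 8637 = -13611/370 + 8637 = 3182079/370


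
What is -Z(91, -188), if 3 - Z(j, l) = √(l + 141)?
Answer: -3 + I*√47 ≈ -3.0 + 6.8557*I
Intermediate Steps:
Z(j, l) = 3 - √(141 + l) (Z(j, l) = 3 - √(l + 141) = 3 - √(141 + l))
-Z(91, -188) = -(3 - √(141 - 188)) = -(3 - √(-47)) = -(3 - I*√47) = -3 + I*√47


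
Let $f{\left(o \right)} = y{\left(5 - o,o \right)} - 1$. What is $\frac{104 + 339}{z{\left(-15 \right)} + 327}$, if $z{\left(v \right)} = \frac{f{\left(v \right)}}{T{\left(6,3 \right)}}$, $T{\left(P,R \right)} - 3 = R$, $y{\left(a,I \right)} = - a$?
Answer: $\frac{886}{647} \approx 1.3694$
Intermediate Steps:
$T{\left(P,R \right)} = 3 + R$
$f{\left(o \right)} = -6 + o$ ($f{\left(o \right)} = - (5 - o) - 1 = \left(-5 + o\right) - 1 = -6 + o$)
$z{\left(v \right)} = -1 + \frac{v}{6}$ ($z{\left(v \right)} = \frac{-6 + v}{3 + 3} = \frac{-6 + v}{6} = \left(-6 + v\right) \frac{1}{6} = -1 + \frac{v}{6}$)
$\frac{104 + 339}{z{\left(-15 \right)} + 327} = \frac{104 + 339}{\left(-1 + \frac{1}{6} \left(-15\right)\right) + 327} = \frac{443}{\left(-1 - \frac{5}{2}\right) + 327} = \frac{443}{- \frac{7}{2} + 327} = \frac{443}{\frac{647}{2}} = 443 \cdot \frac{2}{647} = \frac{886}{647}$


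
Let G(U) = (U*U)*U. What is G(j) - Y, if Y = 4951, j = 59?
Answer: 200428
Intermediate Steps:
G(U) = U³ (G(U) = U²*U = U³)
G(j) - Y = 59³ - 1*4951 = 205379 - 4951 = 200428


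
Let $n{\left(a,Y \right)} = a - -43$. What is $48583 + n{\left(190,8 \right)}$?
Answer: $48816$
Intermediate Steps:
$n{\left(a,Y \right)} = 43 + a$ ($n{\left(a,Y \right)} = a + 43 = 43 + a$)
$48583 + n{\left(190,8 \right)} = 48583 + \left(43 + 190\right) = 48583 + 233 = 48816$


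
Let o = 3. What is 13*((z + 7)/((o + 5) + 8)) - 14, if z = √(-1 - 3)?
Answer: -133/16 + 13*I/8 ≈ -8.3125 + 1.625*I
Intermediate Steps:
z = 2*I (z = √(-4) = 2*I ≈ 2.0*I)
13*((z + 7)/((o + 5) + 8)) - 14 = 13*((2*I + 7)/((3 + 5) + 8)) - 14 = 13*((7 + 2*I)/(8 + 8)) - 14 = 13*((7 + 2*I)/16) - 14 = 13*((7 + 2*I)*(1/16)) - 14 = 13*(7/16 + I/8) - 14 = (91/16 + 13*I/8) - 14 = -133/16 + 13*I/8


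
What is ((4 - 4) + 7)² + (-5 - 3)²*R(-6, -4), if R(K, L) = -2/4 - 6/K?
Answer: 81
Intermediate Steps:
R(K, L) = -½ - 6/K (R(K, L) = -2*¼ - 6/K = -½ - 6/K)
((4 - 4) + 7)² + (-5 - 3)²*R(-6, -4) = ((4 - 4) + 7)² + (-5 - 3)²*((½)*(-12 - 1*(-6))/(-6)) = (0 + 7)² + (-8)²*((½)*(-⅙)*(-12 + 6)) = 7² + 64*((½)*(-⅙)*(-6)) = 49 + 64*(½) = 49 + 32 = 81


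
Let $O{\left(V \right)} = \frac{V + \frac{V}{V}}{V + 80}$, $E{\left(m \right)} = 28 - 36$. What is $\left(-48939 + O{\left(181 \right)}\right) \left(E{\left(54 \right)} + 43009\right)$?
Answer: $- \frac{549247343897}{261} \approx -2.1044 \cdot 10^{9}$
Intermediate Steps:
$E{\left(m \right)} = -8$ ($E{\left(m \right)} = 28 - 36 = -8$)
$O{\left(V \right)} = \frac{1 + V}{80 + V}$ ($O{\left(V \right)} = \frac{V + 1}{80 + V} = \frac{1 + V}{80 + V}$)
$\left(-48939 + O{\left(181 \right)}\right) \left(E{\left(54 \right)} + 43009\right) = \left(-48939 + \frac{1 + 181}{80 + 181}\right) \left(-8 + 43009\right) = \left(-48939 + \frac{1}{261} \cdot 182\right) 43001 = \left(-48939 + \frac{182}{261}\right) 43001 = \left(- \frac{12772897}{261}\right) 43001 = - \frac{549247343897}{261}$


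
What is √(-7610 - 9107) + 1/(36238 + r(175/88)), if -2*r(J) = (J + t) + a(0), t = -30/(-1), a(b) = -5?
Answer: 176/6375513 + I*√16717 ≈ 2.7606e-5 + 129.29*I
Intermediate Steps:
t = 30 (t = -30*(-1) = 30)
r(J) = -25/2 - J/2 (r(J) = -((J + 30) - 5)/2 = -((30 + J) - 5)/2 = -(25 + J)/2 = -25/2 - J/2)
√(-7610 - 9107) + 1/(36238 + r(175/88)) = √(-7610 - 9107) + 1/(36238 + (-25/2 - 175/(2*88))) = √(-16717) + 1/(36238 + (-25/2 - 175/(2*88))) = I*√16717 + 1/(36238 + (-25/2 - ½*175/88)) = I*√16717 + 1/(36238 + (-25/2 - 175/176)) = I*√16717 + 1/(36238 - 2375/176) = I*√16717 + 1/(6375513/176) = I*√16717 + 176/6375513 = 176/6375513 + I*√16717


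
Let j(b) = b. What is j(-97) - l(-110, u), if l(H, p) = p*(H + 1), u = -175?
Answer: -19172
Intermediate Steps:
l(H, p) = p*(1 + H)
j(-97) - l(-110, u) = -97 - (-175)*(1 - 110) = -97 - (-175)*(-109) = -97 - 1*19075 = -97 - 19075 = -19172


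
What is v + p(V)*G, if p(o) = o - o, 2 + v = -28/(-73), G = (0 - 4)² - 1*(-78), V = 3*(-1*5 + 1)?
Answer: -118/73 ≈ -1.6164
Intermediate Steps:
V = -12 (V = 3*(-5 + 1) = 3*(-4) = -12)
G = 94 (G = (-4)² + 78 = 16 + 78 = 94)
v = -118/73 (v = -2 - 28/(-73) = -2 - 28*(-1/73) = -2 + 28/73 = -118/73 ≈ -1.6164)
p(o) = 0
v + p(V)*G = -118/73 + 0*94 = -118/73 + 0 = -118/73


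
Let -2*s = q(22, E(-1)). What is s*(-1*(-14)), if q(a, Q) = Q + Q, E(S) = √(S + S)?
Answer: -14*I*√2 ≈ -19.799*I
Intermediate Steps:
E(S) = √2*√S (E(S) = √(2*S) = √2*√S)
q(a, Q) = 2*Q
s = -I*√2 (s = -√2*√(-1) = -√2*I = -I*√2 ≈ -1.4142*I)
s*(-1*(-14)) = (-I*√2)*(-1*(-14)) = -I*√2*14 = -14*I*√2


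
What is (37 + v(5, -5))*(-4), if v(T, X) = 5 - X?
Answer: -188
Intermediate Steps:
(37 + v(5, -5))*(-4) = (37 + (5 - 1*(-5)))*(-4) = (37 + (5 + 5))*(-4) = (37 + 10)*(-4) = 47*(-4) = -188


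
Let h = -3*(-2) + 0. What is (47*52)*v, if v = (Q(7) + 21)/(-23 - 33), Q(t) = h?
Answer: -16497/14 ≈ -1178.4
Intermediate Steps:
h = 6 (h = 6 + 0 = 6)
Q(t) = 6
v = -27/56 (v = (6 + 21)/(-23 - 33) = 27/(-56) = 27*(-1/56) = -27/56 ≈ -0.48214)
(47*52)*v = (47*52)*(-27/56) = 2444*(-27/56) = -16497/14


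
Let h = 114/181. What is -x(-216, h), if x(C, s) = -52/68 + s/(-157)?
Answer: 371359/483089 ≈ 0.76872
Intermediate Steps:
h = 114/181 (h = 114*(1/181) = 114/181 ≈ 0.62983)
x(C, s) = -13/17 - s/157 (x(C, s) = -52*1/68 + s*(-1/157) = -13/17 - s/157)
-x(-216, h) = -(-13/17 - 1/157*114/181) = -(-13/17 - 114/28417) = -1*(-371359/483089) = 371359/483089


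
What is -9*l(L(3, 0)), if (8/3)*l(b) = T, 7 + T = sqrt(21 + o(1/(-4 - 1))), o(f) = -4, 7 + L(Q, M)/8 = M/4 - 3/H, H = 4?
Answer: 189/8 - 27*sqrt(17)/8 ≈ 9.7095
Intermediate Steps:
L(Q, M) = -62 + 2*M (L(Q, M) = -56 + 8*(M/4 - 3/4) = -56 + 8*(-3/4 + M/4) = -56 + (-6 + 2*M) = -62 + 2*M)
T = -7 + sqrt(17) (T = -7 + sqrt(21 - 4) = -7 + sqrt(17) ≈ -2.8769)
l(b) = -21/8 + 3*sqrt(17)/8 (l(b) = 3*(-7 + sqrt(17))/8 = -21/8 + 3*sqrt(17)/8)
-9*l(L(3, 0)) = -9*(-21/8 + 3*sqrt(17)/8) = 189/8 - 27*sqrt(17)/8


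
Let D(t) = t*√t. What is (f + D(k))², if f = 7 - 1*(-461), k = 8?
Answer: 219536 + 14976*√2 ≈ 2.4072e+5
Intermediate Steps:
D(t) = t^(3/2)
f = 468 (f = 7 + 461 = 468)
(f + D(k))² = (468 + 8^(3/2))² = (468 + 16*√2)²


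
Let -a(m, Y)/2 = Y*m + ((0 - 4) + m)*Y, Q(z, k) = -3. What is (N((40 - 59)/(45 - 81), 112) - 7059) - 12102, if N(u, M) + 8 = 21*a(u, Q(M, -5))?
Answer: -19540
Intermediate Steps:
a(m, Y) = -2*Y*m - 2*Y*(-4 + m) (a(m, Y) = -2*(Y*m + ((0 - 4) + m)*Y) = -2*(Y*m + (-4 + m)*Y) = -2*(Y*m + Y*(-4 + m)) = -2*Y*m - 2*Y*(-4 + m))
N(u, M) = -512 + 252*u (N(u, M) = -8 + 21*(4*(-3)*(2 - u)) = -8 + 21*(-24 + 12*u) = -8 + (-504 + 252*u) = -512 + 252*u)
(N((40 - 59)/(45 - 81), 112) - 7059) - 12102 = ((-512 + 252*((40 - 59)/(45 - 81))) - 7059) - 12102 = ((-512 + 252*(-19/(-36))) - 7059) - 12102 = ((-512 + 252*(-19*(-1/36))) - 7059) - 12102 = ((-512 + 252*(19/36)) - 7059) - 12102 = ((-512 + 133) - 7059) - 12102 = (-379 - 7059) - 12102 = -7438 - 12102 = -19540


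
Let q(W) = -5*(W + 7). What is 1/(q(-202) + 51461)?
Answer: 1/52436 ≈ 1.9071e-5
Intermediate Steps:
q(W) = -35 - 5*W (q(W) = -5*(7 + W) = -35 - 5*W)
1/(q(-202) + 51461) = 1/((-35 - 5*(-202)) + 51461) = 1/((-35 + 1010) + 51461) = 1/(975 + 51461) = 1/52436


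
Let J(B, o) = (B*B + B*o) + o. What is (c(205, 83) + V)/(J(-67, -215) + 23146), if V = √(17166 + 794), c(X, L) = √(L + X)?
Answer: 2*√4490/41825 + 12*√2/41825 ≈ 0.0036099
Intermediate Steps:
J(B, o) = o + B² + B*o (J(B, o) = (B² + B*o) + o = o + B² + B*o)
V = 2*√4490 (V = √17960 = 2*√4490 ≈ 134.01)
(c(205, 83) + V)/(J(-67, -215) + 23146) = (√(83 + 205) + 2*√4490)/((-215 + (-67)² - 67*(-215)) + 23146) = (√288 + 2*√4490)/((-215 + 4489 + 14405) + 23146) = (12*√2 + 2*√4490)/(18679 + 23146) = (2*√4490 + 12*√2)/41825 = (2*√4490 + 12*√2)*(1/41825) = 2*√4490/41825 + 12*√2/41825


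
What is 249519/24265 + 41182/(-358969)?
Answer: 88570304681/8710382785 ≈ 10.168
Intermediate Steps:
249519/24265 + 41182/(-358969) = 249519*(1/24265) + 41182*(-1/358969) = 249519/24265 - 41182/358969 = 88570304681/8710382785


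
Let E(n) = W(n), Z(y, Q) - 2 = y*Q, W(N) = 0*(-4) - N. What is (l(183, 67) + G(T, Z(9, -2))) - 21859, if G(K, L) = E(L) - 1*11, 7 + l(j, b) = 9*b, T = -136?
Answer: -21258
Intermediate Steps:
W(N) = -N (W(N) = 0 - N = -N)
l(j, b) = -7 + 9*b
Z(y, Q) = 2 + Q*y (Z(y, Q) = 2 + y*Q = 2 + Q*y)
E(n) = -n
G(K, L) = -11 - L (G(K, L) = -L - 1*11 = -L - 11 = -11 - L)
(l(183, 67) + G(T, Z(9, -2))) - 21859 = ((-7 + 9*67) + (-11 - (2 - 2*9))) - 21859 = ((-7 + 603) + (-11 - (2 - 18))) - 21859 = (596 + (-11 - 1*(-16))) - 21859 = (596 + (-11 + 16)) - 21859 = (596 + 5) - 21859 = 601 - 21859 = -21258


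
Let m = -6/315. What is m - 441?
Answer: -46307/105 ≈ -441.02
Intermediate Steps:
m = -2/105 (m = -6*1/315 = -2/105 ≈ -0.019048)
m - 441 = -2/105 - 441 = -46307/105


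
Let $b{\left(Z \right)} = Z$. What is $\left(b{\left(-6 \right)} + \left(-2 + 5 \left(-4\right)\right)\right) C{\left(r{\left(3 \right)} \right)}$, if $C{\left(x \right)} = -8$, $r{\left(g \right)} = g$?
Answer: $224$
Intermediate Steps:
$\left(b{\left(-6 \right)} + \left(-2 + 5 \left(-4\right)\right)\right) C{\left(r{\left(3 \right)} \right)} = \left(-6 + \left(-2 + 5 \left(-4\right)\right)\right) \left(-8\right) = \left(-6 - 22\right) \left(-8\right) = \left(-28\right) \left(-8\right) = 224$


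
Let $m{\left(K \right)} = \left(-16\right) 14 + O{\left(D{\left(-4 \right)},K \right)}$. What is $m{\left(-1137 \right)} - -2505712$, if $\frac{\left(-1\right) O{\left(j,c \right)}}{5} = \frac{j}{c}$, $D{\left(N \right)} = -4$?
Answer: $\frac{2848739836}{1137} \approx 2.5055 \cdot 10^{6}$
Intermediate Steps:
$O{\left(j,c \right)} = - \frac{5 j}{c}$ ($O{\left(j,c \right)} = - 5 \frac{j}{c} = - \frac{5 j}{c}$)
$m{\left(K \right)} = -224 + \frac{20}{K}$ ($m{\left(K \right)} = \left(-16\right) 14 - - \frac{20}{K} = -224 + \frac{20}{K}$)
$m{\left(-1137 \right)} - -2505712 = \left(-224 + \frac{20}{-1137}\right) - -2505712 = \left(-224 + 20 \left(- \frac{1}{1137}\right)\right) + 2505712 = \left(-224 - \frac{20}{1137}\right) + 2505712 = - \frac{254708}{1137} + 2505712 = \frac{2848739836}{1137}$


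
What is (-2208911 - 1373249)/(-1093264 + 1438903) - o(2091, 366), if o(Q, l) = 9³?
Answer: -255552991/345639 ≈ -739.36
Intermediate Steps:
o(Q, l) = 729
(-2208911 - 1373249)/(-1093264 + 1438903) - o(2091, 366) = (-2208911 - 1373249)/(-1093264 + 1438903) - 1*729 = -3582160/345639 - 729 = -255552991/345639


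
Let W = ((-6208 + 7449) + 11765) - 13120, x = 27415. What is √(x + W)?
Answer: √27301 ≈ 165.23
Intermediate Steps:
W = -114 (W = (1241 + 11765) - 13120 = 13006 - 13120 = -114)
√(x + W) = √(27415 - 114) = √27301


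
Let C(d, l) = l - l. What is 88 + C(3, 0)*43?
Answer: 88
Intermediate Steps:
C(d, l) = 0
88 + C(3, 0)*43 = 88 + 0*43 = 88 + 0 = 88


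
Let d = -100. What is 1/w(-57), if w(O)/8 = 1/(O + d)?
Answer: -157/8 ≈ -19.625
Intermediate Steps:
w(O) = 8/(-100 + O) (w(O) = 8/(O - 100) = 8/(-100 + O))
1/w(-57) = 1/(8/(-100 - 57)) = 1/(8/(-157)) = 1/(8*(-1/157)) = 1/(-8/157) = -157/8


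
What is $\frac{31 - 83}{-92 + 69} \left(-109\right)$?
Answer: $- \frac{5668}{23} \approx -246.43$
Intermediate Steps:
$\frac{31 - 83}{-92 + 69} \left(-109\right) = - \frac{52}{-23} \left(-109\right) = \left(-52\right) \left(- \frac{1}{23}\right) \left(-109\right) = \frac{52}{23} \left(-109\right) = - \frac{5668}{23}$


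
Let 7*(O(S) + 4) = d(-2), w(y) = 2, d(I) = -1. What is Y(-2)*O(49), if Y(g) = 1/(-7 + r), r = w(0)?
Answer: 29/35 ≈ 0.82857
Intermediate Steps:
r = 2
O(S) = -29/7 (O(S) = -4 + (⅐)*(-1) = -4 - ⅐ = -29/7)
Y(g) = -⅕ (Y(g) = 1/(-7 + 2) = 1/(-5) = -⅕)
Y(-2)*O(49) = -⅕*(-29/7) = 29/35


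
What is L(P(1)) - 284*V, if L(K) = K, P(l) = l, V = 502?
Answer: -142567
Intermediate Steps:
L(P(1)) - 284*V = 1 - 284*502 = 1 - 142568 = -142567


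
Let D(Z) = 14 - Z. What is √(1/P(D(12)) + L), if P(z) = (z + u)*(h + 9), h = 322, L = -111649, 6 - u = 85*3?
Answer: I*√746285032895558/81757 ≈ 334.14*I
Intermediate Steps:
u = -249 (u = 6 - 85*3 = 6 - 1*255 = 6 - 255 = -249)
P(z) = -82419 + 331*z (P(z) = (z - 249)*(322 + 9) = (-249 + z)*331 = -82419 + 331*z)
√(1/P(D(12)) + L) = √(1/(-82419 + 331*(14 - 1*12)) - 111649) = √(1/(-82419 + 331*(14 - 12)) - 111649) = √(1/(-82419 + 331*2) - 111649) = √(1/(-82419 + 662) - 111649) = √(1/(-81757) - 111649) = √(-1/81757 - 111649) = √(-9128087294/81757) = I*√746285032895558/81757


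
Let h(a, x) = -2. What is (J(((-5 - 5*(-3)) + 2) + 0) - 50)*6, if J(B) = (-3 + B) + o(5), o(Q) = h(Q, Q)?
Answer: -258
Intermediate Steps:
o(Q) = -2
J(B) = -5 + B (J(B) = (-3 + B) - 2 = -5 + B)
(J(((-5 - 5*(-3)) + 2) + 0) - 50)*6 = ((-5 + (((-5 - 5*(-3)) + 2) + 0)) - 50)*6 = ((-5 + (((-5 + 15) + 2) + 0)) - 50)*6 = ((-5 + ((10 + 2) + 0)) - 50)*6 = ((-5 + (12 + 0)) - 50)*6 = ((-5 + 12) - 50)*6 = (7 - 50)*6 = -43*6 = -258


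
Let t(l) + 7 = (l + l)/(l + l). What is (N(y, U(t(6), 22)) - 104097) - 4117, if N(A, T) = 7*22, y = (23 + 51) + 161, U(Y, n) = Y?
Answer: -108060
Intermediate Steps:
t(l) = -6 (t(l) = -7 + (l + l)/(l + l) = -7 + (2*l)/((2*l)) = -7 + (2*l)*(1/(2*l)) = -7 + 1 = -6)
y = 235 (y = 74 + 161 = 235)
N(A, T) = 154
(N(y, U(t(6), 22)) - 104097) - 4117 = (154 - 104097) - 4117 = -103943 - 4117 = -108060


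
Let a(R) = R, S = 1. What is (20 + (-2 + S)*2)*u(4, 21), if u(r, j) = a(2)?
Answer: 36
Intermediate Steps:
u(r, j) = 2
(20 + (-2 + S)*2)*u(4, 21) = (20 + (-2 + 1)*2)*2 = (20 - 1*2)*2 = (20 - 2)*2 = 18*2 = 36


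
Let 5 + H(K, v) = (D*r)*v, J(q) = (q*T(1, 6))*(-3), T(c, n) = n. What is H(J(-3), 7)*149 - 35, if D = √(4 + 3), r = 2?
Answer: -780 + 2086*√7 ≈ 4739.0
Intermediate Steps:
J(q) = -18*q (J(q) = (q*6)*(-3) = (6*q)*(-3) = -18*q)
D = √7 ≈ 2.6458
H(K, v) = -5 + 2*v*√7 (H(K, v) = -5 + (√7*2)*v = -5 + (2*√7)*v = -5 + 2*v*√7)
H(J(-3), 7)*149 - 35 = (-5 + 2*7*√7)*149 - 35 = (-5 + 14*√7)*149 - 35 = (-745 + 2086*√7) - 35 = -780 + 2086*√7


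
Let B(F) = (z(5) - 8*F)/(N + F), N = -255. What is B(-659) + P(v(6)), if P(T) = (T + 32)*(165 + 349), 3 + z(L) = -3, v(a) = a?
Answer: 8923491/457 ≈ 19526.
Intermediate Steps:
z(L) = -6 (z(L) = -3 - 3 = -6)
P(T) = 16448 + 514*T (P(T) = (32 + T)*514 = 16448 + 514*T)
B(F) = (-6 - 8*F)/(-255 + F)
B(-659) + P(v(6)) = 2*(-3 - 4*(-659))/(-255 - 659) + (16448 + 514*6) = 2*(-3 + 2636)/(-914) + (16448 + 3084) = 2*(-1/914)*2633 + 19532 = -2633/457 + 19532 = 8923491/457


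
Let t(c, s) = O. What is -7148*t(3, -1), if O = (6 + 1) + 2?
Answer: -64332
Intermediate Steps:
O = 9 (O = 7 + 2 = 9)
t(c, s) = 9
-7148*t(3, -1) = -7148*9 = -64332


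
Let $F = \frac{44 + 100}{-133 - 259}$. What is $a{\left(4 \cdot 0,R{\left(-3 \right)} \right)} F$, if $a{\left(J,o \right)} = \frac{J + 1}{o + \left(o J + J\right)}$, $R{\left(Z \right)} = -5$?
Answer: $\frac{18}{245} \approx 0.073469$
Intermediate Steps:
$F = - \frac{18}{49}$ ($F = \frac{144}{-392} = 144 \left(- \frac{1}{392}\right) = - \frac{18}{49} \approx -0.36735$)
$a{\left(J,o \right)} = \frac{1 + J}{J + o + J o}$ ($a{\left(J,o \right)} = \frac{1 + J}{o + \left(J o + J\right)} = \frac{1 + J}{o + \left(J + J o\right)} = \frac{1 + J}{J + o + J o}$)
$a{\left(4 \cdot 0,R{\left(-3 \right)} \right)} F = \frac{1 + 4 \cdot 0}{4 \cdot 0 - 5 + 4 \cdot 0 \left(-5\right)} \left(- \frac{18}{49}\right) = \frac{1 + 0}{0 - 5 + 0 \left(-5\right)} \left(- \frac{18}{49}\right) = \frac{1}{0 - 5 + 0} \cdot 1 \left(- \frac{18}{49}\right) = \frac{1}{-5} \cdot 1 \left(- \frac{18}{49}\right) = \left(- \frac{1}{5}\right) 1 \left(- \frac{18}{49}\right) = \left(- \frac{1}{5}\right) \left(- \frac{18}{49}\right) = \frac{18}{245}$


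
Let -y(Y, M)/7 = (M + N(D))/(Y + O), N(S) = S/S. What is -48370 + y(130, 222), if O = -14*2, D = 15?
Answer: -4935301/102 ≈ -48385.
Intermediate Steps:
N(S) = 1
O = -28
y(Y, M) = -7*(1 + M)/(-28 + Y) (y(Y, M) = -7*(M + 1)/(Y - 28) = -7*(1 + M)/(-28 + Y))
-48370 + y(130, 222) = -48370 + 7*(-1 - 1*222)/(-28 + 130) = -48370 + 7*(-1 - 222)/102 = -48370 + 7*(1/102)*(-223) = -48370 - 1561/102 = -4935301/102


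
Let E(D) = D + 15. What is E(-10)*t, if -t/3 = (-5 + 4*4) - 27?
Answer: 240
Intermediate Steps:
E(D) = 15 + D
t = 48 (t = -3*((-5 + 4*4) - 27) = -3*((-5 + 16) - 27) = -3*(11 - 27) = -3*(-16) = 48)
E(-10)*t = (15 - 10)*48 = 5*48 = 240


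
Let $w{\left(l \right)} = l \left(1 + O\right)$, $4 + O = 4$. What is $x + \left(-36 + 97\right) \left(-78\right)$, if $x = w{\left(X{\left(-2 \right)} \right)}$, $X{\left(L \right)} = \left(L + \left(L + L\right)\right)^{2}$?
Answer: $-4722$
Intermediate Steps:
$O = 0$ ($O = -4 + 4 = 0$)
$X{\left(L \right)} = 9 L^{2}$ ($X{\left(L \right)} = \left(L + 2 L\right)^{2} = \left(3 L\right)^{2} = 9 L^{2}$)
$w{\left(l \right)} = l$ ($w{\left(l \right)} = l \left(1 + 0\right) = l 1 = l$)
$x = 36$ ($x = 9 \left(-2\right)^{2} = 9 \cdot 4 = 36$)
$x + \left(-36 + 97\right) \left(-78\right) = 36 + \left(-36 + 97\right) \left(-78\right) = 36 + 61 \left(-78\right) = 36 - 4758 = -4722$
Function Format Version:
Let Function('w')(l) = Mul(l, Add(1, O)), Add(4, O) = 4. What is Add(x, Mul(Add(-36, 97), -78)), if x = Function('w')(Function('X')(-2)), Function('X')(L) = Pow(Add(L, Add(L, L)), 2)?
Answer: -4722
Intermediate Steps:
O = 0 (O = Add(-4, 4) = 0)
Function('X')(L) = Mul(9, Pow(L, 2)) (Function('X')(L) = Pow(Add(L, Mul(2, L)), 2) = Pow(Mul(3, L), 2) = Mul(9, Pow(L, 2)))
Function('w')(l) = l (Function('w')(l) = Mul(l, Add(1, 0)) = Mul(l, 1) = l)
x = 36 (x = Mul(9, Pow(-2, 2)) = Mul(9, 4) = 36)
Add(x, Mul(Add(-36, 97), -78)) = Add(36, Mul(Add(-36, 97), -78)) = Add(36, Mul(61, -78)) = Add(36, -4758) = -4722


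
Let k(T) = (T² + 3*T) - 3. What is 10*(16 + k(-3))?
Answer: 130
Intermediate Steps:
k(T) = -3 + T² + 3*T
10*(16 + k(-3)) = 10*(16 + (-3 + (-3)² + 3*(-3))) = 10*(16 + (-3 + 9 - 9)) = 10*(16 - 3) = 10*13 = 130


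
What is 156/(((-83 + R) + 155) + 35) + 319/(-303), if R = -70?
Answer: 35465/11211 ≈ 3.1634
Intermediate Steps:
156/(((-83 + R) + 155) + 35) + 319/(-303) = 156/(((-83 - 70) + 155) + 35) + 319/(-303) = 156/((-153 + 155) + 35) + 319*(-1/303) = 156/(2 + 35) - 319/303 = 156/37 - 319/303 = 35465/11211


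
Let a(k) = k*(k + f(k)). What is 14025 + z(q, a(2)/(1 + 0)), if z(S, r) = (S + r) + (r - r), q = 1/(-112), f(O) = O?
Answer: 1571695/112 ≈ 14033.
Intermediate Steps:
a(k) = 2*k² (a(k) = k*(k + k) = k*(2*k) = 2*k²)
q = -1/112 ≈ -0.0089286
z(S, r) = S + r (z(S, r) = (S + r) + 0 = S + r)
14025 + z(q, a(2)/(1 + 0)) = 14025 + (-1/112 + (2*2²)/(1 + 0)) = 14025 + (-1/112 + (2*4)/1) = 14025 + (-1/112 + 8*1) = 14025 + (-1/112 + 8) = 14025 + 895/112 = 1571695/112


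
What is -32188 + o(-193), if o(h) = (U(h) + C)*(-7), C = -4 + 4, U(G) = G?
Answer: -30837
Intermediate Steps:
C = 0
o(h) = -7*h (o(h) = (h + 0)*(-7) = h*(-7) = -7*h)
-32188 + o(-193) = -32188 - 7*(-193) = -32188 + 1351 = -30837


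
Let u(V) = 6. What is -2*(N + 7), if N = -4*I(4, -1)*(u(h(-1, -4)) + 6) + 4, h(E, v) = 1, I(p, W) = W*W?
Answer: 74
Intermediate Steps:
I(p, W) = W²
N = -44 (N = -4*(-1)²*(6 + 6) + 4 = -4*12 + 4 = -48 + 4 = -44)
-2*(N + 7) = -2*(-44 + 7) = -2*(-37) = 74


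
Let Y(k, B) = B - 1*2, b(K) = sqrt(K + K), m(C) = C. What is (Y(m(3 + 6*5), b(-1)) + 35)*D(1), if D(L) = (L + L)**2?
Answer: 132 + 4*I*sqrt(2) ≈ 132.0 + 5.6569*I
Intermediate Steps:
D(L) = 4*L**2 (D(L) = (2*L)**2 = 4*L**2)
b(K) = sqrt(2)*sqrt(K) (b(K) = sqrt(2*K) = sqrt(2)*sqrt(K))
Y(k, B) = -2 + B (Y(k, B) = B - 2 = -2 + B)
(Y(m(3 + 6*5), b(-1)) + 35)*D(1) = ((-2 + sqrt(2)*sqrt(-1)) + 35)*(4*1**2) = ((-2 + sqrt(2)*I) + 35)*(4*1) = ((-2 + I*sqrt(2)) + 35)*4 = (33 + I*sqrt(2))*4 = 132 + 4*I*sqrt(2)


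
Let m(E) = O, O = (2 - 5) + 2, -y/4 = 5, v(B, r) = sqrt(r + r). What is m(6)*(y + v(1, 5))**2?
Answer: -410 + 40*sqrt(10) ≈ -283.51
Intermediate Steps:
v(B, r) = sqrt(2)*sqrt(r) (v(B, r) = sqrt(2*r) = sqrt(2)*sqrt(r))
y = -20 (y = -4*5 = -20)
O = -1 (O = -3 + 2 = -1)
m(E) = -1
m(6)*(y + v(1, 5))**2 = -(-20 + sqrt(2)*sqrt(5))**2 = -(-20 + sqrt(10))**2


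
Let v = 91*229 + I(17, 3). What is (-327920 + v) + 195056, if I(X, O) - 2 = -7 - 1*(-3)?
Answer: -112027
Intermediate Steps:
I(X, O) = -2 (I(X, O) = 2 + (-7 - 1*(-3)) = 2 + (-7 + 3) = 2 - 4 = -2)
v = 20837 (v = 91*229 - 2 = 20839 - 2 = 20837)
(-327920 + v) + 195056 = (-327920 + 20837) + 195056 = -307083 + 195056 = -112027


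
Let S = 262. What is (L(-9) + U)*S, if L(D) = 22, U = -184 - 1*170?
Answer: -86984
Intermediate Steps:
U = -354 (U = -184 - 170 = -354)
(L(-9) + U)*S = (22 - 354)*262 = -332*262 = -86984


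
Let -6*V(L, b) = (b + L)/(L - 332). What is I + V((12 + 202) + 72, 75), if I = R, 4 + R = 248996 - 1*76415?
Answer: 47631613/276 ≈ 1.7258e+5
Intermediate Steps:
R = 172577 (R = -4 + (248996 - 1*76415) = -4 + (248996 - 76415) = -4 + 172581 = 172577)
V(L, b) = -(L + b)/(6*(-332 + L)) (V(L, b) = -(b + L)/(6*(L - 332)) = -(L + b)/(6*(-332 + L)))
I = 172577
I + V((12 + 202) + 72, 75) = 172577 + (-((12 + 202) + 72) - 1*75)/(6*(-332 + ((12 + 202) + 72))) = 172577 + (-(214 + 72) - 75)/(6*(-332 + (214 + 72))) = 172577 + (-1*286 - 75)/(6*(-332 + 286)) = 172577 + (⅙)*(-286 - 75)/(-46) = 172577 + (⅙)*(-1/46)*(-361) = 172577 + 361/276 = 47631613/276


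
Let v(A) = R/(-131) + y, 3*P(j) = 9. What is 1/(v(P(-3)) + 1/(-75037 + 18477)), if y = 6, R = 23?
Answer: 7409360/43155149 ≈ 0.17169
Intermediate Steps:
P(j) = 3 (P(j) = (⅓)*9 = 3)
v(A) = 763/131 (v(A) = 23/(-131) + 6 = 23*(-1/131) + 6 = -23/131 + 6 = 763/131)
1/(v(P(-3)) + 1/(-75037 + 18477)) = 1/(763/131 + 1/(-75037 + 18477)) = 1/(763/131 + 1/(-56560)) = 1/(763/131 - 1/56560) = 1/(43155149/7409360) = 7409360/43155149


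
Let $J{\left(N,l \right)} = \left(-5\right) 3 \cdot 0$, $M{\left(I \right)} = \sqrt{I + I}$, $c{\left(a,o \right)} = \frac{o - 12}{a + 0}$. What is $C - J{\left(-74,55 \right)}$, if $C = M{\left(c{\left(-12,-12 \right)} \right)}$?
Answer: $2$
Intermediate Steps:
$c{\left(a,o \right)} = \frac{-12 + o}{a}$
$M{\left(I \right)} = \sqrt{2} \sqrt{I}$ ($M{\left(I \right)} = \sqrt{2 I} = \sqrt{2} \sqrt{I}$)
$C = 2$ ($C = \sqrt{2} \sqrt{\frac{-12 - 12}{-12}} = \sqrt{2} \sqrt{\left(- \frac{1}{12}\right) \left(-24\right)} = \sqrt{2} \sqrt{2} = 2$)
$J{\left(N,l \right)} = 0$ ($J{\left(N,l \right)} = \left(-15\right) 0 = 0$)
$C - J{\left(-74,55 \right)} = 2 - 0 = 2 + 0 = 2$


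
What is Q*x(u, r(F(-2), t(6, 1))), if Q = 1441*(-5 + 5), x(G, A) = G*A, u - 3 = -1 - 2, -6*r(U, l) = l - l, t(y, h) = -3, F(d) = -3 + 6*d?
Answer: 0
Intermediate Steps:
r(U, l) = 0 (r(U, l) = -(l - l)/6 = -1/6*0 = 0)
u = 0 (u = 3 + (-1 - 2) = 3 - 3 = 0)
x(G, A) = A*G
Q = 0 (Q = 1441*0 = 0)
Q*x(u, r(F(-2), t(6, 1))) = 0*(0*0) = 0*0 = 0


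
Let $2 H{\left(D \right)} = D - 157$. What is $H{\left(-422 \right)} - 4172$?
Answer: $- \frac{8923}{2} \approx -4461.5$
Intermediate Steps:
$H{\left(D \right)} = - \frac{157}{2} + \frac{D}{2}$ ($H{\left(D \right)} = \frac{D - 157}{2} = \frac{-157 + D}{2} = - \frac{157}{2} + \frac{D}{2}$)
$H{\left(-422 \right)} - 4172 = \left(- \frac{157}{2} + \frac{1}{2} \left(-422\right)\right) - 4172 = \left(- \frac{157}{2} - 211\right) - 4172 = - \frac{579}{2} - 4172 = - \frac{8923}{2}$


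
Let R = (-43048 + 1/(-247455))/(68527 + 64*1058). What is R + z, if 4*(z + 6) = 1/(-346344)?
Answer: -98329646548107227/15568403737667040 ≈ -6.3160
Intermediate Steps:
z = -8312257/1385376 (z = -6 + (¼)/(-346344) = -6 + (¼)*(-1/346344) = -6 - 1/1385376 = -8312257/1385376 ≈ -6.0000)
R = -10652442841/33713021745 (R = (-43048 - 1/247455)/(68527 + 67712) = -10652442841/247455/136239 = -10652442841/247455*1/136239 = -10652442841/33713021745 ≈ -0.31597)
R + z = -10652442841/33713021745 - 8312257/1385376 = -98329646548107227/15568403737667040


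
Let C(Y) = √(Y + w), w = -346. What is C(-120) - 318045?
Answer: -318045 + I*√466 ≈ -3.1805e+5 + 21.587*I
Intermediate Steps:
C(Y) = √(-346 + Y) (C(Y) = √(Y - 346) = √(-346 + Y))
C(-120) - 318045 = √(-346 - 120) - 318045 = √(-466) - 318045 = I*√466 - 318045 = -318045 + I*√466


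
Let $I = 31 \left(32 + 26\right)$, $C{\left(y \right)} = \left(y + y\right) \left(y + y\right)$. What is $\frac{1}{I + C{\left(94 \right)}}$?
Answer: $\frac{1}{37142} \approx 2.6924 \cdot 10^{-5}$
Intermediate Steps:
$C{\left(y \right)} = 4 y^{2}$ ($C{\left(y \right)} = 2 y 2 y = 4 y^{2}$)
$I = 1798$ ($I = 31 \cdot 58 = 1798$)
$\frac{1}{I + C{\left(94 \right)}} = \frac{1}{1798 + 4 \cdot 94^{2}} = \frac{1}{1798 + 4 \cdot 8836} = \frac{1}{1798 + 35344} = \frac{1}{37142}$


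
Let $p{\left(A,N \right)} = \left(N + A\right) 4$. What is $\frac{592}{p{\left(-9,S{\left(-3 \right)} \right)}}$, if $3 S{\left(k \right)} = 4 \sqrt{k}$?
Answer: $- \frac{108}{7} - \frac{16 i \sqrt{3}}{7} \approx -15.429 - 3.959 i$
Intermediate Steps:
$S{\left(k \right)} = \frac{4 \sqrt{k}}{3}$
$p{\left(A,N \right)} = 4 A + 4 N$ ($p{\left(A,N \right)} = \left(A + N\right) 4 = 4 A + 4 N$)
$\frac{592}{p{\left(-9,S{\left(-3 \right)} \right)}} = \frac{592}{4 \left(-9\right) + 4 \frac{4 \sqrt{-3}}{3}} = \frac{592}{-36 + 4 \frac{4 i \sqrt{3}}{3}} = \frac{592}{-36 + \frac{16 i \sqrt{3}}{3}}$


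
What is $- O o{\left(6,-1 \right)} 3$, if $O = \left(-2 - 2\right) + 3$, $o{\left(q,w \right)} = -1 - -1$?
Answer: $0$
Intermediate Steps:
$o{\left(q,w \right)} = 0$ ($o{\left(q,w \right)} = -1 + 1 = 0$)
$O = -1$ ($O = -4 + 3 = -1$)
$- O o{\left(6,-1 \right)} 3 = - \left(-1\right) 0 \cdot 3 = - 0 \cdot 3 = \left(-1\right) 0 = 0$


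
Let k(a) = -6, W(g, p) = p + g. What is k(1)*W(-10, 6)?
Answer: 24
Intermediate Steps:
W(g, p) = g + p
k(1)*W(-10, 6) = -6*(-10 + 6) = -6*(-4) = 24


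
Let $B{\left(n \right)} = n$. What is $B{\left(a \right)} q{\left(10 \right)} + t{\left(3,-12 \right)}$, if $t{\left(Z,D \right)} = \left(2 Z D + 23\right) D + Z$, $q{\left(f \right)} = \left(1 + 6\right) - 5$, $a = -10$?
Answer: $571$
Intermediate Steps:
$q{\left(f \right)} = 2$ ($q{\left(f \right)} = 7 - 5 = 2$)
$t{\left(Z,D \right)} = Z + D \left(23 + 2 D Z\right)$ ($t{\left(Z,D \right)} = \left(2 D Z + 23\right) D + Z = \left(23 + 2 D Z\right) D + Z = D \left(23 + 2 D Z\right) + Z = Z + D \left(23 + 2 D Z\right)$)
$B{\left(a \right)} q{\left(10 \right)} + t{\left(3,-12 \right)} = \left(-10\right) 2 + \left(3 + 23 \left(-12\right) + 2 \cdot 3 \left(-12\right)^{2}\right) = -20 + \left(3 - 276 + 2 \cdot 3 \cdot 144\right) = -20 + \left(3 - 276 + 864\right) = -20 + 591 = 571$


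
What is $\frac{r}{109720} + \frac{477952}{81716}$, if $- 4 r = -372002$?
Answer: $\frac{30020261149}{4482939760} \approx 6.6966$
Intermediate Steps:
$r = \frac{186001}{2}$ ($r = \left(- \frac{1}{4}\right) \left(-372002\right) = \frac{186001}{2} \approx 93001.0$)
$\frac{r}{109720} + \frac{477952}{81716} = \frac{186001}{2 \cdot 109720} + \frac{477952}{81716} = \frac{186001}{2} \cdot \frac{1}{109720} + 477952 \cdot \frac{1}{81716} = \frac{186001}{219440} + \frac{119488}{20429} = \frac{30020261149}{4482939760}$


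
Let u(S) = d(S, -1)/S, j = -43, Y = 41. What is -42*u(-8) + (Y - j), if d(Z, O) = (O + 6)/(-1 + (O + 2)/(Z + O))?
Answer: 483/8 ≈ 60.375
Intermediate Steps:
d(Z, O) = (6 + O)/(-1 + (2 + O)/(O + Z))
u(S) = (5 - 5*S)/(S*(-2 + S)) (u(S) = ((-1*(-1)² - 6*(-1) - 6*S - 1*(-1)*S)/(-2 + S))/S = ((-1*1 + 6 - 6*S + S)/(-2 + S))/S = ((-1 + 6 - 6*S + S)/(-2 + S))/S = ((5 - 5*S)/(-2 + S))/S = (5 - 5*S)/(S*(-2 + S)))
-42*u(-8) + (Y - j) = -210*(1 - 1*(-8))/((-8)*(-2 - 8)) + (41 - 1*(-43)) = -210*(-1)*(1 + 8)/(8*(-10)) + (41 + 43) = -210*(-1)*(-1)*9/(8*10) + 84 = -42*9/16 + 84 = -189/8 + 84 = 483/8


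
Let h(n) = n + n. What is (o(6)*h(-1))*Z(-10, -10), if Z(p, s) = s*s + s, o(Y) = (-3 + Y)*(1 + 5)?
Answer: -3240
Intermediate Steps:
o(Y) = -18 + 6*Y (o(Y) = (-3 + Y)*6 = -18 + 6*Y)
h(n) = 2*n
Z(p, s) = s + s**2 (Z(p, s) = s**2 + s = s + s**2)
(o(6)*h(-1))*Z(-10, -10) = ((-18 + 6*6)*(2*(-1)))*(-10*(1 - 10)) = ((-18 + 36)*(-2))*(-10*(-9)) = (18*(-2))*90 = -36*90 = -3240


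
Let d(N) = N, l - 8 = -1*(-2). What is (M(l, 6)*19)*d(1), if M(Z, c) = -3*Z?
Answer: -570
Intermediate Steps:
l = 10 (l = 8 - 1*(-2) = 8 + 2 = 10)
(M(l, 6)*19)*d(1) = (-3*10*19)*1 = -30*19*1 = -570*1 = -570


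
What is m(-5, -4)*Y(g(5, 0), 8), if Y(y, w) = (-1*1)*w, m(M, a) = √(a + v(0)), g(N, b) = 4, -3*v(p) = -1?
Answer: -8*I*√33/3 ≈ -15.319*I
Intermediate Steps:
v(p) = ⅓ (v(p) = -⅓*(-1) = ⅓)
m(M, a) = √(⅓ + a) (m(M, a) = √(a + ⅓) = √(⅓ + a))
Y(y, w) = -w
m(-5, -4)*Y(g(5, 0), 8) = (√(3 + 9*(-4))/3)*(-1*8) = (√(3 - 36)/3)*(-8) = (√(-33)/3)*(-8) = ((I*√33)/3)*(-8) = (I*√33/3)*(-8) = -8*I*√33/3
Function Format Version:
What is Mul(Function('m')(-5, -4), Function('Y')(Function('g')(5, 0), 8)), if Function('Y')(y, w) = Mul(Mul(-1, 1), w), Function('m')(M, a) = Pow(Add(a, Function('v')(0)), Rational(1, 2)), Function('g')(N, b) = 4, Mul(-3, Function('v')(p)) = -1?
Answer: Mul(Rational(-8, 3), I, Pow(33, Rational(1, 2))) ≈ Mul(-15.319, I)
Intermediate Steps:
Function('v')(p) = Rational(1, 3) (Function('v')(p) = Mul(Rational(-1, 3), -1) = Rational(1, 3))
Function('m')(M, a) = Pow(Add(Rational(1, 3), a), Rational(1, 2)) (Function('m')(M, a) = Pow(Add(a, Rational(1, 3)), Rational(1, 2)) = Pow(Add(Rational(1, 3), a), Rational(1, 2)))
Function('Y')(y, w) = Mul(-1, w)
Mul(Function('m')(-5, -4), Function('Y')(Function('g')(5, 0), 8)) = Mul(Mul(Rational(1, 3), Pow(Add(3, Mul(9, -4)), Rational(1, 2))), Mul(-1, 8)) = Mul(Mul(Rational(1, 3), Pow(Add(3, -36), Rational(1, 2))), -8) = Mul(Mul(Rational(1, 3), Pow(-33, Rational(1, 2))), -8) = Mul(Mul(Rational(1, 3), Mul(I, Pow(33, Rational(1, 2)))), -8) = Mul(Mul(Rational(1, 3), I, Pow(33, Rational(1, 2))), -8) = Mul(Rational(-8, 3), I, Pow(33, Rational(1, 2)))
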